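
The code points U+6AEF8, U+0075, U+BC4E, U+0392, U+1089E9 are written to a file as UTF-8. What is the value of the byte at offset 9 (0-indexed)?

0x92

U+6AEF8 → 4-byte form F1 AA BB B8 at offsets 0–3.
U+0075 → 1-byte form 75 at offsets 4–4.
U+BC4E → 3-byte form EB B1 8E at offsets 5–7.
U+0392 → 2-byte form CE 92 at offsets 8–9.
Offset 9 falls in char 4's range; it's byte 2 of CE 92 = 0x92.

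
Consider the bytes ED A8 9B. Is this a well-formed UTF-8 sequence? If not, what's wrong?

invalid (encodes a surrogate (U+D800–U+DFFF))

Structurally a 3-byte sequence; payload = 0xDA1B.
But 0xDA1B is in U+D800–U+DFFF, the surrogate range. Surrogates are not Unicode scalar values and are forbidden in UTF-8.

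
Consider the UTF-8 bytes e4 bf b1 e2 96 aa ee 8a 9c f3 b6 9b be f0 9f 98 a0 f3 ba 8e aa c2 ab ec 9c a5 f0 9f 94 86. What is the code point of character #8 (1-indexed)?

U+C725

Offset 0: leading byte 0xE4 = 11100100 → 3-byte char #1 = E4 BF B1.
Offset 3: leading byte 0xE2 = 11100010 → 3-byte char #2 = E2 96 AA.
Offset 6: leading byte 0xEE = 11101110 → 3-byte char #3 = EE 8A 9C.
Offset 9: leading byte 0xF3 = 11110011 → 4-byte char #4 = F3 B6 9B BE.
Offset 13: leading byte 0xF0 = 11110000 → 4-byte char #5 = F0 9F 98 A0.
Offset 17: leading byte 0xF3 = 11110011 → 4-byte char #6 = F3 BA 8E AA.
Offset 21: leading byte 0xC2 = 11000010 → 2-byte char #7 = C2 AB.
Offset 23: leading byte 0xEC = 11101100 → 3-byte char #8 = EC 9C A5.
Leading byte 0xEC = 11101100 matches 1110xxxx → 3-byte sequence.
Byte 1: 0xEC = 11101100, payload 1100 (4 bits).
Byte 2: 0x9C = 10011100 (10xxxxxx ✓), payload 011100.
Byte 3: 0xA5 = 10100101 (10xxxxxx ✓), payload 100101.
Concatenate: 1100011100100101 = 0xC725 (16 bits → U+C725).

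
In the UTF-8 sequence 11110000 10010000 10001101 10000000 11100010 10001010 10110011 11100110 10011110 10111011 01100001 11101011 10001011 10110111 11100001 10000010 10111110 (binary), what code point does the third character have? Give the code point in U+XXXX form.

U+67BB

Offset 0: leading byte 0xF0 = 11110000 → 4-byte char #1 = F0 90 8D 80.
Offset 4: leading byte 0xE2 = 11100010 → 3-byte char #2 = E2 8A B3.
Offset 7: leading byte 0xE6 = 11100110 → 3-byte char #3 = E6 9E BB.
Leading byte 0xE6 = 11100110 matches 1110xxxx → 3-byte sequence.
Byte 1: 0xE6 = 11100110, payload 0110 (4 bits).
Byte 2: 0x9E = 10011110 (10xxxxxx ✓), payload 011110.
Byte 3: 0xBB = 10111011 (10xxxxxx ✓), payload 111011.
Concatenate: 0110011110111011 = 0x67BB (16 bits → U+67BB).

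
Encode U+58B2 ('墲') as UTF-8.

U+58B2 = 0x58B2 = 22706 decimal. In range U+0800–U+FFFF → 3-byte form: 1110xxxx 10xxxxxx 10xxxxxx.
Binary (16 bits): 0101100010110010.
Split 4+6+6: 0101 | 100010 | 110010.
Byte 1: 11100101 = 0xE5.
Byte 2: 10100010 = 0xA2.
Byte 3: 10110010 = 0xB2.

E5 A2 B2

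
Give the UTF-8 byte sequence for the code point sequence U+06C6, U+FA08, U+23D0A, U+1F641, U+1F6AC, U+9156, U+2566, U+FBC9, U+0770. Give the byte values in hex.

DB 86 EF A8 88 F0 A3 B4 8A F0 9F 99 81 F0 9F 9A AC E9 85 96 E2 95 A6 EF AF 89 DD B0

U+06C6: 2-byte form → DB 86.
U+FA08: 3-byte form → EF A8 88.
U+23D0A: 4-byte form → F0 A3 B4 8A.
U+1F641: 4-byte form → F0 9F 99 81.
U+1F6AC: 4-byte form → F0 9F 9A AC.
U+9156: 3-byte form → E9 85 96.
U+2566: 3-byte form → E2 95 A6.
U+FBC9: 3-byte form → EF AF 89.
U+0770: 2-byte form → DD B0.
Concatenated (28 bytes): DB 86 EF A8 88 F0 A3 B4 8A F0 9F 99 81 F0 9F 9A AC E9 85 96 E2 95 A6 EF AF 89 DD B0.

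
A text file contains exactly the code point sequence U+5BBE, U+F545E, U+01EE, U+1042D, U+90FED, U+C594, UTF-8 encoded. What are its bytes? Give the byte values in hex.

U+5BBE: 3-byte form → E5 AE BE.
U+F545E: 4-byte form → F3 B5 91 9E.
U+01EE: 2-byte form → C7 AE.
U+1042D: 4-byte form → F0 90 90 AD.
U+90FED: 4-byte form → F2 90 BF AD.
U+C594: 3-byte form → EC 96 94.
Concatenated (20 bytes): E5 AE BE F3 B5 91 9E C7 AE F0 90 90 AD F2 90 BF AD EC 96 94.

E5 AE BE F3 B5 91 9E C7 AE F0 90 90 AD F2 90 BF AD EC 96 94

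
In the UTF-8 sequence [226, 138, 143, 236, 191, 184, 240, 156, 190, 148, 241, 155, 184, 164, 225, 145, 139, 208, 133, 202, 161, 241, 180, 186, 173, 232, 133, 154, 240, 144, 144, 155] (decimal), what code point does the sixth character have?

U+0405

Offset 0: leading byte 0xE2 = 11100010 → 3-byte char #1 = E2 8A 8F.
Offset 3: leading byte 0xEC = 11101100 → 3-byte char #2 = EC BF B8.
Offset 6: leading byte 0xF0 = 11110000 → 4-byte char #3 = F0 9C BE 94.
Offset 10: leading byte 0xF1 = 11110001 → 4-byte char #4 = F1 9B B8 A4.
Offset 14: leading byte 0xE1 = 11100001 → 3-byte char #5 = E1 91 8B.
Offset 17: leading byte 0xD0 = 11010000 → 2-byte char #6 = D0 85.
Leading byte 0xD0 = 11010000 matches 110xxxxx → 2-byte sequence.
Byte 1: 0xD0 = 11010000, payload 10000 (5 bits).
Byte 2: 0x85 = 10000101 (10xxxxxx ✓), payload 000101.
Concatenate: 10000000101 = 0x405 (11 bits → U+0405).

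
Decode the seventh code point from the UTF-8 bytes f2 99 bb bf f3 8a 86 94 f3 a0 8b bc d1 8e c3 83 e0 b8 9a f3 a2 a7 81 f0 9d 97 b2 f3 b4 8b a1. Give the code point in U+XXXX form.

Offset 0: leading byte 0xF2 = 11110010 → 4-byte char #1 = F2 99 BB BF.
Offset 4: leading byte 0xF3 = 11110011 → 4-byte char #2 = F3 8A 86 94.
Offset 8: leading byte 0xF3 = 11110011 → 4-byte char #3 = F3 A0 8B BC.
Offset 12: leading byte 0xD1 = 11010001 → 2-byte char #4 = D1 8E.
Offset 14: leading byte 0xC3 = 11000011 → 2-byte char #5 = C3 83.
Offset 16: leading byte 0xE0 = 11100000 → 3-byte char #6 = E0 B8 9A.
Offset 19: leading byte 0xF3 = 11110011 → 4-byte char #7 = F3 A2 A7 81.
Leading byte 0xF3 = 11110011 matches 11110xxx → 4-byte sequence.
Byte 1: 0xF3 = 11110011, payload 011 (3 bits).
Byte 2: 0xA2 = 10100010 (10xxxxxx ✓), payload 100010.
Byte 3: 0xA7 = 10100111 (10xxxxxx ✓), payload 100111.
Byte 4: 0x81 = 10000001 (10xxxxxx ✓), payload 000001.
Concatenate: 011100010100111000001 = 0xE29C1 (21 bits → U+E29C1).

U+E29C1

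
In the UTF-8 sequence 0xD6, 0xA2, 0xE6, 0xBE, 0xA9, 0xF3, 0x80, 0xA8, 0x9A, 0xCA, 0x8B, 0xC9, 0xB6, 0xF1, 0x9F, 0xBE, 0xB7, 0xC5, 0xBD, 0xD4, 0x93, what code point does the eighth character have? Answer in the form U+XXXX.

Offset 0: leading byte 0xD6 = 11010110 → 2-byte char #1 = D6 A2.
Offset 2: leading byte 0xE6 = 11100110 → 3-byte char #2 = E6 BE A9.
Offset 5: leading byte 0xF3 = 11110011 → 4-byte char #3 = F3 80 A8 9A.
Offset 9: leading byte 0xCA = 11001010 → 2-byte char #4 = CA 8B.
Offset 11: leading byte 0xC9 = 11001001 → 2-byte char #5 = C9 B6.
Offset 13: leading byte 0xF1 = 11110001 → 4-byte char #6 = F1 9F BE B7.
Offset 17: leading byte 0xC5 = 11000101 → 2-byte char #7 = C5 BD.
Offset 19: leading byte 0xD4 = 11010100 → 2-byte char #8 = D4 93.
Leading byte 0xD4 = 11010100 matches 110xxxxx → 2-byte sequence.
Byte 1: 0xD4 = 11010100, payload 10100 (5 bits).
Byte 2: 0x93 = 10010011 (10xxxxxx ✓), payload 010011.
Concatenate: 10100010011 = 0x513 (11 bits → U+0513).

U+0513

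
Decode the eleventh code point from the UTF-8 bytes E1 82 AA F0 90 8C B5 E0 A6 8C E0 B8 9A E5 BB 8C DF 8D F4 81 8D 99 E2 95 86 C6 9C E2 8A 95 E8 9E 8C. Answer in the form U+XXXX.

Offset 0: leading byte 0xE1 = 11100001 → 3-byte char #1 = E1 82 AA.
Offset 3: leading byte 0xF0 = 11110000 → 4-byte char #2 = F0 90 8C B5.
Offset 7: leading byte 0xE0 = 11100000 → 3-byte char #3 = E0 A6 8C.
Offset 10: leading byte 0xE0 = 11100000 → 3-byte char #4 = E0 B8 9A.
Offset 13: leading byte 0xE5 = 11100101 → 3-byte char #5 = E5 BB 8C.
Offset 16: leading byte 0xDF = 11011111 → 2-byte char #6 = DF 8D.
Offset 18: leading byte 0xF4 = 11110100 → 4-byte char #7 = F4 81 8D 99.
Offset 22: leading byte 0xE2 = 11100010 → 3-byte char #8 = E2 95 86.
Offset 25: leading byte 0xC6 = 11000110 → 2-byte char #9 = C6 9C.
Offset 27: leading byte 0xE2 = 11100010 → 3-byte char #10 = E2 8A 95.
Offset 30: leading byte 0xE8 = 11101000 → 3-byte char #11 = E8 9E 8C.
Leading byte 0xE8 = 11101000 matches 1110xxxx → 3-byte sequence.
Byte 1: 0xE8 = 11101000, payload 1000 (4 bits).
Byte 2: 0x9E = 10011110 (10xxxxxx ✓), payload 011110.
Byte 3: 0x8C = 10001100 (10xxxxxx ✓), payload 001100.
Concatenate: 1000011110001100 = 0x878C (16 bits → U+878C).

U+878C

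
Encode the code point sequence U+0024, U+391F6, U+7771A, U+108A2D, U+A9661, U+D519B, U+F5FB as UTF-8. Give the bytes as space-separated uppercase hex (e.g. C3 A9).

24 F0 B9 87 B6 F1 B7 9C 9A F4 88 A8 AD F2 A9 99 A1 F3 95 86 9B EF 97 BB

U+0024: 1-byte form → 24.
U+391F6: 4-byte form → F0 B9 87 B6.
U+7771A: 4-byte form → F1 B7 9C 9A.
U+108A2D: 4-byte form → F4 88 A8 AD.
U+A9661: 4-byte form → F2 A9 99 A1.
U+D519B: 4-byte form → F3 95 86 9B.
U+F5FB: 3-byte form → EF 97 BB.
Concatenated (24 bytes): 24 F0 B9 87 B6 F1 B7 9C 9A F4 88 A8 AD F2 A9 99 A1 F3 95 86 9B EF 97 BB.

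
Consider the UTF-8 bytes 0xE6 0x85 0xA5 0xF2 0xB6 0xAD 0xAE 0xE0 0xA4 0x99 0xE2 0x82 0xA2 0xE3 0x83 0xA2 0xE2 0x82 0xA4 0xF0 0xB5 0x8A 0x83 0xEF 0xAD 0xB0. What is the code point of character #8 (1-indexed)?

Offset 0: leading byte 0xE6 = 11100110 → 3-byte char #1 = E6 85 A5.
Offset 3: leading byte 0xF2 = 11110010 → 4-byte char #2 = F2 B6 AD AE.
Offset 7: leading byte 0xE0 = 11100000 → 3-byte char #3 = E0 A4 99.
Offset 10: leading byte 0xE2 = 11100010 → 3-byte char #4 = E2 82 A2.
Offset 13: leading byte 0xE3 = 11100011 → 3-byte char #5 = E3 83 A2.
Offset 16: leading byte 0xE2 = 11100010 → 3-byte char #6 = E2 82 A4.
Offset 19: leading byte 0xF0 = 11110000 → 4-byte char #7 = F0 B5 8A 83.
Offset 23: leading byte 0xEF = 11101111 → 3-byte char #8 = EF AD B0.
Leading byte 0xEF = 11101111 matches 1110xxxx → 3-byte sequence.
Byte 1: 0xEF = 11101111, payload 1111 (4 bits).
Byte 2: 0xAD = 10101101 (10xxxxxx ✓), payload 101101.
Byte 3: 0xB0 = 10110000 (10xxxxxx ✓), payload 110000.
Concatenate: 1111101101110000 = 0xFB70 (16 bits → U+FB70).

U+FB70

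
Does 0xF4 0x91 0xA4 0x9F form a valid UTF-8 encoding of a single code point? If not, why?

invalid (encodes a value above U+10FFFF)

Leading byte 0xF4 = 11110100 → 4-byte form.
Payload = 0x11191F, which exceeds U+10FFFF, the maximum Unicode code point. (Leading bytes F5–FF, or F4 followed by ≥ 0x90, are invalid.)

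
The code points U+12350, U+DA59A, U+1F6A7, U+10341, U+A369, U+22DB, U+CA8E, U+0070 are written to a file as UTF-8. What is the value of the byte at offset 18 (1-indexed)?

1-indexed offset 18 is 0-indexed offset 17.
U+12350 → 4-byte form F0 92 8D 90 at offsets 0–3.
U+DA59A → 4-byte form F3 9A 96 9A at offsets 4–7.
U+1F6A7 → 4-byte form F0 9F 9A A7 at offsets 8–11.
U+10341 → 4-byte form F0 90 8D 81 at offsets 12–15.
U+A369 → 3-byte form EA 8D A9 at offsets 16–18.
Offset 17 falls in char 5's range; it's byte 2 of EA 8D A9 = 0x8D.

0x8D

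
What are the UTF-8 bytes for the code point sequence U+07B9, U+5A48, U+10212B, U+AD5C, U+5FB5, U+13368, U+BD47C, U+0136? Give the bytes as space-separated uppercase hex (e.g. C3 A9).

DE B9 E5 A9 88 F4 82 84 AB EA B5 9C E5 BE B5 F0 93 8D A8 F2 BD 91 BC C4 B6

U+07B9: 2-byte form → DE B9.
U+5A48: 3-byte form → E5 A9 88.
U+10212B: 4-byte form → F4 82 84 AB.
U+AD5C: 3-byte form → EA B5 9C.
U+5FB5: 3-byte form → E5 BE B5.
U+13368: 4-byte form → F0 93 8D A8.
U+BD47C: 4-byte form → F2 BD 91 BC.
U+0136: 2-byte form → C4 B6.
Concatenated (25 bytes): DE B9 E5 A9 88 F4 82 84 AB EA B5 9C E5 BE B5 F0 93 8D A8 F2 BD 91 BC C4 B6.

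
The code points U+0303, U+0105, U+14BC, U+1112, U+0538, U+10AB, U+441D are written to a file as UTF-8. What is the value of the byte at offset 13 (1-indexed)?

0xE1

1-indexed offset 13 is 0-indexed offset 12.
U+0303 → 2-byte form CC 83 at offsets 0–1.
U+0105 → 2-byte form C4 85 at offsets 2–3.
U+14BC → 3-byte form E1 92 BC at offsets 4–6.
U+1112 → 3-byte form E1 84 92 at offsets 7–9.
U+0538 → 2-byte form D4 B8 at offsets 10–11.
U+10AB → 3-byte form E1 82 AB at offsets 12–14.
Offset 12 falls in char 6's range; it's byte 1 of E1 82 AB = 0xE1.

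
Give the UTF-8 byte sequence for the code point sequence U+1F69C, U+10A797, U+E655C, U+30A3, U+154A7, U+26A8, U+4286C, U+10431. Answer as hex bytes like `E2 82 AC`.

F0 9F 9A 9C F4 8A 9E 97 F3 A6 95 9C E3 82 A3 F0 95 92 A7 E2 9A A8 F1 82 A1 AC F0 90 90 B1

U+1F69C: 4-byte form → F0 9F 9A 9C.
U+10A797: 4-byte form → F4 8A 9E 97.
U+E655C: 4-byte form → F3 A6 95 9C.
U+30A3: 3-byte form → E3 82 A3.
U+154A7: 4-byte form → F0 95 92 A7.
U+26A8: 3-byte form → E2 9A A8.
U+4286C: 4-byte form → F1 82 A1 AC.
U+10431: 4-byte form → F0 90 90 B1.
Concatenated (30 bytes): F0 9F 9A 9C F4 8A 9E 97 F3 A6 95 9C E3 82 A3 F0 95 92 A7 E2 9A A8 F1 82 A1 AC F0 90 90 B1.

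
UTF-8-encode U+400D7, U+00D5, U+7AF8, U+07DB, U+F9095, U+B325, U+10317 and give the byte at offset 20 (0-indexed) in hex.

U+400D7 → 4-byte form F1 80 83 97 at offsets 0–3.
U+00D5 → 2-byte form C3 95 at offsets 4–5.
U+7AF8 → 3-byte form E7 AB B8 at offsets 6–8.
U+07DB → 2-byte form DF 9B at offsets 9–10.
U+F9095 → 4-byte form F3 B9 82 95 at offsets 11–14.
U+B325 → 3-byte form EB 8C A5 at offsets 15–17.
U+10317 → 4-byte form F0 90 8C 97 at offsets 18–21.
Offset 20 falls in char 7's range; it's byte 3 of F0 90 8C 97 = 0x8C.

0x8C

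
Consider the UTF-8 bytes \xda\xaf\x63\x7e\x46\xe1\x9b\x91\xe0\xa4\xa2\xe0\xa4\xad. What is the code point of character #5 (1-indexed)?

U+16D1

Offset 0: leading byte 0xDA = 11011010 → 2-byte char #1 = DA AF.
Offset 2: leading byte 0x63 = 01100011 → 1-byte char #2 = 63.
Offset 3: leading byte 0x7E = 01111110 → 1-byte char #3 = 7E.
Offset 4: leading byte 0x46 = 01000110 → 1-byte char #4 = 46.
Offset 5: leading byte 0xE1 = 11100001 → 3-byte char #5 = E1 9B 91.
Leading byte 0xE1 = 11100001 matches 1110xxxx → 3-byte sequence.
Byte 1: 0xE1 = 11100001, payload 0001 (4 bits).
Byte 2: 0x9B = 10011011 (10xxxxxx ✓), payload 011011.
Byte 3: 0x91 = 10010001 (10xxxxxx ✓), payload 010001.
Concatenate: 0001011011010001 = 0x16D1 (16 bits → U+16D1).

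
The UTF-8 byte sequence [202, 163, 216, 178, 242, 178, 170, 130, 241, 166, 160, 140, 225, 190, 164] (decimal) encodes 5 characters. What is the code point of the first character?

Offset 0: leading byte 0xCA = 11001010 → 2-byte char #1 = CA A3.
Leading byte 0xCA = 11001010 matches 110xxxxx → 2-byte sequence.
Byte 1: 0xCA = 11001010, payload 01010 (5 bits).
Byte 2: 0xA3 = 10100011 (10xxxxxx ✓), payload 100011.
Concatenate: 01010100011 = 0x2A3 (11 bits → U+02A3).

U+02A3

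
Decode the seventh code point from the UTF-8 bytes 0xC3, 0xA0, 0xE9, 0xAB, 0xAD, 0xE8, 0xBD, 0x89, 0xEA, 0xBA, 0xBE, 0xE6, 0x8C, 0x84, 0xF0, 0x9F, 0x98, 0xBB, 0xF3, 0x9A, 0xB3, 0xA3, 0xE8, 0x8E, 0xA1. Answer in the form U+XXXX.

Offset 0: leading byte 0xC3 = 11000011 → 2-byte char #1 = C3 A0.
Offset 2: leading byte 0xE9 = 11101001 → 3-byte char #2 = E9 AB AD.
Offset 5: leading byte 0xE8 = 11101000 → 3-byte char #3 = E8 BD 89.
Offset 8: leading byte 0xEA = 11101010 → 3-byte char #4 = EA BA BE.
Offset 11: leading byte 0xE6 = 11100110 → 3-byte char #5 = E6 8C 84.
Offset 14: leading byte 0xF0 = 11110000 → 4-byte char #6 = F0 9F 98 BB.
Offset 18: leading byte 0xF3 = 11110011 → 4-byte char #7 = F3 9A B3 A3.
Leading byte 0xF3 = 11110011 matches 11110xxx → 4-byte sequence.
Byte 1: 0xF3 = 11110011, payload 011 (3 bits).
Byte 2: 0x9A = 10011010 (10xxxxxx ✓), payload 011010.
Byte 3: 0xB3 = 10110011 (10xxxxxx ✓), payload 110011.
Byte 4: 0xA3 = 10100011 (10xxxxxx ✓), payload 100011.
Concatenate: 011011010110011100011 = 0xDACE3 (21 bits → U+DACE3).

U+DACE3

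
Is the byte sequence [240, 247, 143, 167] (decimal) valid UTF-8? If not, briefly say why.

Leading byte 0xF0 = 11110000 → 4-byte form.
Byte 2 is 0xF7 = 11110111, which is not 10xxxxxx — expected a continuation byte.

invalid (non-continuation byte where continuation expected)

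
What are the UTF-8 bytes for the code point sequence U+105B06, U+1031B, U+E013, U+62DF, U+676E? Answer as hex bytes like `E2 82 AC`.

U+105B06: 4-byte form → F4 85 AC 86.
U+1031B: 4-byte form → F0 90 8C 9B.
U+E013: 3-byte form → EE 80 93.
U+62DF: 3-byte form → E6 8B 9F.
U+676E: 3-byte form → E6 9D AE.
Concatenated (17 bytes): F4 85 AC 86 F0 90 8C 9B EE 80 93 E6 8B 9F E6 9D AE.

F4 85 AC 86 F0 90 8C 9B EE 80 93 E6 8B 9F E6 9D AE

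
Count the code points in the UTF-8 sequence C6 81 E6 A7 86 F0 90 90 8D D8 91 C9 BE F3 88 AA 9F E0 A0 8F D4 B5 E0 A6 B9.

9

Byte at offset 0: 0xC6 = 11000110 → 2-byte char (#1). Advance 2.
Byte at offset 2: 0xE6 = 11100110 → 3-byte char (#2). Advance 3.
Byte at offset 5: 0xF0 = 11110000 → 4-byte char (#3). Advance 4.
Byte at offset 9: 0xD8 = 11011000 → 2-byte char (#4). Advance 2.
Byte at offset 11: 0xC9 = 11001001 → 2-byte char (#5). Advance 2.
Byte at offset 13: 0xF3 = 11110011 → 4-byte char (#6). Advance 4.
Byte at offset 17: 0xE0 = 11100000 → 3-byte char (#7). Advance 3.
Byte at offset 20: 0xD4 = 11010100 → 2-byte char (#8). Advance 2.
Byte at offset 22: 0xE0 = 11100000 → 3-byte char (#9). Advance 3.
Reached end at offset 25 after 9 code points.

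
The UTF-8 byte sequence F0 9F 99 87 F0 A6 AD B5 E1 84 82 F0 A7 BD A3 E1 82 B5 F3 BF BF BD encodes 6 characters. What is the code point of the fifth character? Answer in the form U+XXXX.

Offset 0: leading byte 0xF0 = 11110000 → 4-byte char #1 = F0 9F 99 87.
Offset 4: leading byte 0xF0 = 11110000 → 4-byte char #2 = F0 A6 AD B5.
Offset 8: leading byte 0xE1 = 11100001 → 3-byte char #3 = E1 84 82.
Offset 11: leading byte 0xF0 = 11110000 → 4-byte char #4 = F0 A7 BD A3.
Offset 15: leading byte 0xE1 = 11100001 → 3-byte char #5 = E1 82 B5.
Leading byte 0xE1 = 11100001 matches 1110xxxx → 3-byte sequence.
Byte 1: 0xE1 = 11100001, payload 0001 (4 bits).
Byte 2: 0x82 = 10000010 (10xxxxxx ✓), payload 000010.
Byte 3: 0xB5 = 10110101 (10xxxxxx ✓), payload 110101.
Concatenate: 0001000010110101 = 0x10B5 (16 bits → U+10B5).

U+10B5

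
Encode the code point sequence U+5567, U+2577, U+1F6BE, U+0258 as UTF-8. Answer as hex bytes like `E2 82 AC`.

U+5567: 3-byte form → E5 95 A7.
U+2577: 3-byte form → E2 95 B7.
U+1F6BE: 4-byte form → F0 9F 9A BE.
U+0258: 2-byte form → C9 98.
Concatenated (12 bytes): E5 95 A7 E2 95 B7 F0 9F 9A BE C9 98.

E5 95 A7 E2 95 B7 F0 9F 9A BE C9 98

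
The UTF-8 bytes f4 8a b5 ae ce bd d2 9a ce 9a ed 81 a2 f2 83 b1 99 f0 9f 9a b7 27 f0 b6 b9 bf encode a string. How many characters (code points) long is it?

Byte at offset 0: 0xF4 = 11110100 → 4-byte char (#1). Advance 4.
Byte at offset 4: 0xCE = 11001110 → 2-byte char (#2). Advance 2.
Byte at offset 6: 0xD2 = 11010010 → 2-byte char (#3). Advance 2.
Byte at offset 8: 0xCE = 11001110 → 2-byte char (#4). Advance 2.
Byte at offset 10: 0xED = 11101101 → 3-byte char (#5). Advance 3.
Byte at offset 13: 0xF2 = 11110010 → 4-byte char (#6). Advance 4.
Byte at offset 17: 0xF0 = 11110000 → 4-byte char (#7). Advance 4.
Byte at offset 21: 0x27 = 00100111 → 1-byte char (#8). Advance 1.
Byte at offset 22: 0xF0 = 11110000 → 4-byte char (#9). Advance 4.
Reached end at offset 26 after 9 code points.

9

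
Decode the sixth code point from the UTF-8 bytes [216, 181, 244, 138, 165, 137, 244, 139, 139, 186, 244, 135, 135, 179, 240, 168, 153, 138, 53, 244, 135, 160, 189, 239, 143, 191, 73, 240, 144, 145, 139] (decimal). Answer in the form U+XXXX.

U+0035

Offset 0: leading byte 0xD8 = 11011000 → 2-byte char #1 = D8 B5.
Offset 2: leading byte 0xF4 = 11110100 → 4-byte char #2 = F4 8A A5 89.
Offset 6: leading byte 0xF4 = 11110100 → 4-byte char #3 = F4 8B 8B BA.
Offset 10: leading byte 0xF4 = 11110100 → 4-byte char #4 = F4 87 87 B3.
Offset 14: leading byte 0xF0 = 11110000 → 4-byte char #5 = F0 A8 99 8A.
Offset 18: leading byte 0x35 = 00110101 → 1-byte char #6 = 35.
Leading byte 0x35 = 00110101 matches 0xxxxxxx → 1-byte sequence.
Byte 1: 0x35 = 00110101, payload 0110101 (7 bits).
Concatenate: 0110101 = 0x35 (7 bits → U+0035).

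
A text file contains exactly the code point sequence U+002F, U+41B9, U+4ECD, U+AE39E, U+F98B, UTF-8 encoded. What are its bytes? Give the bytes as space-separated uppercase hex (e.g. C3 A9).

2F E4 86 B9 E4 BB 8D F2 AE 8E 9E EF A6 8B

U+002F: 1-byte form → 2F.
U+41B9: 3-byte form → E4 86 B9.
U+4ECD: 3-byte form → E4 BB 8D.
U+AE39E: 4-byte form → F2 AE 8E 9E.
U+F98B: 3-byte form → EF A6 8B.
Concatenated (14 bytes): 2F E4 86 B9 E4 BB 8D F2 AE 8E 9E EF A6 8B.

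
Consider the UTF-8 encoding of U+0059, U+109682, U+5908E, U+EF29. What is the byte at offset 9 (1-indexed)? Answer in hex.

0x8E

1-indexed offset 9 is 0-indexed offset 8.
U+0059 → 1-byte form 59 at offsets 0–0.
U+109682 → 4-byte form F4 89 9A 82 at offsets 1–4.
U+5908E → 4-byte form F1 99 82 8E at offsets 5–8.
Offset 8 falls in char 3's range; it's byte 4 of F1 99 82 8E = 0x8E.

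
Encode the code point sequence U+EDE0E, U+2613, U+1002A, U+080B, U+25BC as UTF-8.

U+EDE0E: 4-byte form → F3 AD B8 8E.
U+2613: 3-byte form → E2 98 93.
U+1002A: 4-byte form → F0 90 80 AA.
U+080B: 3-byte form → E0 A0 8B.
U+25BC: 3-byte form → E2 96 BC.
Concatenated (17 bytes): F3 AD B8 8E E2 98 93 F0 90 80 AA E0 A0 8B E2 96 BC.

F3 AD B8 8E E2 98 93 F0 90 80 AA E0 A0 8B E2 96 BC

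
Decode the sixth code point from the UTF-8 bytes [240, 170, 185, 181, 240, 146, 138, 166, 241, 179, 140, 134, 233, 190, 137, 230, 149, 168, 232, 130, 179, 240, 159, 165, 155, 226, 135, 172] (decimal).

Offset 0: leading byte 0xF0 = 11110000 → 4-byte char #1 = F0 AA B9 B5.
Offset 4: leading byte 0xF0 = 11110000 → 4-byte char #2 = F0 92 8A A6.
Offset 8: leading byte 0xF1 = 11110001 → 4-byte char #3 = F1 B3 8C 86.
Offset 12: leading byte 0xE9 = 11101001 → 3-byte char #4 = E9 BE 89.
Offset 15: leading byte 0xE6 = 11100110 → 3-byte char #5 = E6 95 A8.
Offset 18: leading byte 0xE8 = 11101000 → 3-byte char #6 = E8 82 B3.
Leading byte 0xE8 = 11101000 matches 1110xxxx → 3-byte sequence.
Byte 1: 0xE8 = 11101000, payload 1000 (4 bits).
Byte 2: 0x82 = 10000010 (10xxxxxx ✓), payload 000010.
Byte 3: 0xB3 = 10110011 (10xxxxxx ✓), payload 110011.
Concatenate: 1000000010110011 = 0x80B3 (16 bits → U+80B3).

U+80B3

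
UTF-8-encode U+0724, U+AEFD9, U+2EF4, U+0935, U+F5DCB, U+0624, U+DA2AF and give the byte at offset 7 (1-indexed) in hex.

1-indexed offset 7 is 0-indexed offset 6.
U+0724 → 2-byte form DC A4 at offsets 0–1.
U+AEFD9 → 4-byte form F2 AE BF 99 at offsets 2–5.
U+2EF4 → 3-byte form E2 BB B4 at offsets 6–8.
Offset 6 falls in char 3's range; it's byte 1 of E2 BB B4 = 0xE2.

0xE2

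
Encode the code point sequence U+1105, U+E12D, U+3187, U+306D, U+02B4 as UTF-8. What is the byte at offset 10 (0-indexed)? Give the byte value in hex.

0x81

U+1105 → 3-byte form E1 84 85 at offsets 0–2.
U+E12D → 3-byte form EE 84 AD at offsets 3–5.
U+3187 → 3-byte form E3 86 87 at offsets 6–8.
U+306D → 3-byte form E3 81 AD at offsets 9–11.
Offset 10 falls in char 4's range; it's byte 2 of E3 81 AD = 0x81.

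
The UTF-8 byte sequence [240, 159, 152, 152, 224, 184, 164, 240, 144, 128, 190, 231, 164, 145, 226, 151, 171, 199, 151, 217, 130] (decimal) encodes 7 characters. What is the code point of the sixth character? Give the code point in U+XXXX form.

U+01D7

Offset 0: leading byte 0xF0 = 11110000 → 4-byte char #1 = F0 9F 98 98.
Offset 4: leading byte 0xE0 = 11100000 → 3-byte char #2 = E0 B8 A4.
Offset 7: leading byte 0xF0 = 11110000 → 4-byte char #3 = F0 90 80 BE.
Offset 11: leading byte 0xE7 = 11100111 → 3-byte char #4 = E7 A4 91.
Offset 14: leading byte 0xE2 = 11100010 → 3-byte char #5 = E2 97 AB.
Offset 17: leading byte 0xC7 = 11000111 → 2-byte char #6 = C7 97.
Leading byte 0xC7 = 11000111 matches 110xxxxx → 2-byte sequence.
Byte 1: 0xC7 = 11000111, payload 00111 (5 bits).
Byte 2: 0x97 = 10010111 (10xxxxxx ✓), payload 010111.
Concatenate: 00111010111 = 0x1D7 (11 bits → U+01D7).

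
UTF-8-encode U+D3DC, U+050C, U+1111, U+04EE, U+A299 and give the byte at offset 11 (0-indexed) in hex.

U+D3DC → 3-byte form ED 8F 9C at offsets 0–2.
U+050C → 2-byte form D4 8C at offsets 3–4.
U+1111 → 3-byte form E1 84 91 at offsets 5–7.
U+04EE → 2-byte form D3 AE at offsets 8–9.
U+A299 → 3-byte form EA 8A 99 at offsets 10–12.
Offset 11 falls in char 5's range; it's byte 2 of EA 8A 99 = 0x8A.

0x8A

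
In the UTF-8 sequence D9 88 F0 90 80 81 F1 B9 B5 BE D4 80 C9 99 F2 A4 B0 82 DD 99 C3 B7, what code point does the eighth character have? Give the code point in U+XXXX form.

Offset 0: leading byte 0xD9 = 11011001 → 2-byte char #1 = D9 88.
Offset 2: leading byte 0xF0 = 11110000 → 4-byte char #2 = F0 90 80 81.
Offset 6: leading byte 0xF1 = 11110001 → 4-byte char #3 = F1 B9 B5 BE.
Offset 10: leading byte 0xD4 = 11010100 → 2-byte char #4 = D4 80.
Offset 12: leading byte 0xC9 = 11001001 → 2-byte char #5 = C9 99.
Offset 14: leading byte 0xF2 = 11110010 → 4-byte char #6 = F2 A4 B0 82.
Offset 18: leading byte 0xDD = 11011101 → 2-byte char #7 = DD 99.
Offset 20: leading byte 0xC3 = 11000011 → 2-byte char #8 = C3 B7.
Leading byte 0xC3 = 11000011 matches 110xxxxx → 2-byte sequence.
Byte 1: 0xC3 = 11000011, payload 00011 (5 bits).
Byte 2: 0xB7 = 10110111 (10xxxxxx ✓), payload 110111.
Concatenate: 00011110111 = 0xF7 (11 bits → U+00F7).

U+00F7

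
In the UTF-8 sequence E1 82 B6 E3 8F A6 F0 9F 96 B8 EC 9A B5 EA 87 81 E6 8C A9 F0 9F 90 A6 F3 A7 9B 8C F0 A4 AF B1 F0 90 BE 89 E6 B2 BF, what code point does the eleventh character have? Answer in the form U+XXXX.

U+6CBF

Offset 0: leading byte 0xE1 = 11100001 → 3-byte char #1 = E1 82 B6.
Offset 3: leading byte 0xE3 = 11100011 → 3-byte char #2 = E3 8F A6.
Offset 6: leading byte 0xF0 = 11110000 → 4-byte char #3 = F0 9F 96 B8.
Offset 10: leading byte 0xEC = 11101100 → 3-byte char #4 = EC 9A B5.
Offset 13: leading byte 0xEA = 11101010 → 3-byte char #5 = EA 87 81.
Offset 16: leading byte 0xE6 = 11100110 → 3-byte char #6 = E6 8C A9.
Offset 19: leading byte 0xF0 = 11110000 → 4-byte char #7 = F0 9F 90 A6.
Offset 23: leading byte 0xF3 = 11110011 → 4-byte char #8 = F3 A7 9B 8C.
Offset 27: leading byte 0xF0 = 11110000 → 4-byte char #9 = F0 A4 AF B1.
Offset 31: leading byte 0xF0 = 11110000 → 4-byte char #10 = F0 90 BE 89.
Offset 35: leading byte 0xE6 = 11100110 → 3-byte char #11 = E6 B2 BF.
Leading byte 0xE6 = 11100110 matches 1110xxxx → 3-byte sequence.
Byte 1: 0xE6 = 11100110, payload 0110 (4 bits).
Byte 2: 0xB2 = 10110010 (10xxxxxx ✓), payload 110010.
Byte 3: 0xBF = 10111111 (10xxxxxx ✓), payload 111111.
Concatenate: 0110110010111111 = 0x6CBF (16 bits → U+6CBF).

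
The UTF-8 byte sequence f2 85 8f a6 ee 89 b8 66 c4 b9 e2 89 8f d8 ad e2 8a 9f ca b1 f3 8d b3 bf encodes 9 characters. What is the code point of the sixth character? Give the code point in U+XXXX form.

U+062D

Offset 0: leading byte 0xF2 = 11110010 → 4-byte char #1 = F2 85 8F A6.
Offset 4: leading byte 0xEE = 11101110 → 3-byte char #2 = EE 89 B8.
Offset 7: leading byte 0x66 = 01100110 → 1-byte char #3 = 66.
Offset 8: leading byte 0xC4 = 11000100 → 2-byte char #4 = C4 B9.
Offset 10: leading byte 0xE2 = 11100010 → 3-byte char #5 = E2 89 8F.
Offset 13: leading byte 0xD8 = 11011000 → 2-byte char #6 = D8 AD.
Leading byte 0xD8 = 11011000 matches 110xxxxx → 2-byte sequence.
Byte 1: 0xD8 = 11011000, payload 11000 (5 bits).
Byte 2: 0xAD = 10101101 (10xxxxxx ✓), payload 101101.
Concatenate: 11000101101 = 0x62D (11 bits → U+062D).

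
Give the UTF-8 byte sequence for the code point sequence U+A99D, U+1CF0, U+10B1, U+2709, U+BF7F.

EA A6 9D E1 B3 B0 E1 82 B1 E2 9C 89 EB BD BF

U+A99D: 3-byte form → EA A6 9D.
U+1CF0: 3-byte form → E1 B3 B0.
U+10B1: 3-byte form → E1 82 B1.
U+2709: 3-byte form → E2 9C 89.
U+BF7F: 3-byte form → EB BD BF.
Concatenated (15 bytes): EA A6 9D E1 B3 B0 E1 82 B1 E2 9C 89 EB BD BF.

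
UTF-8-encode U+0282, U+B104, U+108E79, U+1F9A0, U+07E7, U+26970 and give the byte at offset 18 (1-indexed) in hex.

0xA5

1-indexed offset 18 is 0-indexed offset 17.
U+0282 → 2-byte form CA 82 at offsets 0–1.
U+B104 → 3-byte form EB 84 84 at offsets 2–4.
U+108E79 → 4-byte form F4 88 B9 B9 at offsets 5–8.
U+1F9A0 → 4-byte form F0 9F A6 A0 at offsets 9–12.
U+07E7 → 2-byte form DF A7 at offsets 13–14.
U+26970 → 4-byte form F0 A6 A5 B0 at offsets 15–18.
Offset 17 falls in char 6's range; it's byte 3 of F0 A6 A5 B0 = 0xA5.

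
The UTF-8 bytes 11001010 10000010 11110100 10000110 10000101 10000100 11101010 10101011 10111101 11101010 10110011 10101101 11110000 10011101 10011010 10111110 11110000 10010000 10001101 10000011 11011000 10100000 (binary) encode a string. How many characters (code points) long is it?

Byte at offset 0: 0xCA = 11001010 → 2-byte char (#1). Advance 2.
Byte at offset 2: 0xF4 = 11110100 → 4-byte char (#2). Advance 4.
Byte at offset 6: 0xEA = 11101010 → 3-byte char (#3). Advance 3.
Byte at offset 9: 0xEA = 11101010 → 3-byte char (#4). Advance 3.
Byte at offset 12: 0xF0 = 11110000 → 4-byte char (#5). Advance 4.
Byte at offset 16: 0xF0 = 11110000 → 4-byte char (#6). Advance 4.
Byte at offset 20: 0xD8 = 11011000 → 2-byte char (#7). Advance 2.
Reached end at offset 22 after 7 code points.

7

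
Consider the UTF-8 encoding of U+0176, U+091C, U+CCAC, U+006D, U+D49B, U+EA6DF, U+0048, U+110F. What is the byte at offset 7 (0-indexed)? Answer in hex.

0xAC

U+0176 → 2-byte form C5 B6 at offsets 0–1.
U+091C → 3-byte form E0 A4 9C at offsets 2–4.
U+CCAC → 3-byte form EC B2 AC at offsets 5–7.
Offset 7 falls in char 3's range; it's byte 3 of EC B2 AC = 0xAC.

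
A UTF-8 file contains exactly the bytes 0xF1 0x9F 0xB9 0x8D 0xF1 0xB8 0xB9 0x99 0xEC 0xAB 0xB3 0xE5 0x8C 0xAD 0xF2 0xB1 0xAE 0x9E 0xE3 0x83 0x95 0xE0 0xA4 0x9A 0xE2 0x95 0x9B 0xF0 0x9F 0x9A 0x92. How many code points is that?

Byte at offset 0: 0xF1 = 11110001 → 4-byte char (#1). Advance 4.
Byte at offset 4: 0xF1 = 11110001 → 4-byte char (#2). Advance 4.
Byte at offset 8: 0xEC = 11101100 → 3-byte char (#3). Advance 3.
Byte at offset 11: 0xE5 = 11100101 → 3-byte char (#4). Advance 3.
Byte at offset 14: 0xF2 = 11110010 → 4-byte char (#5). Advance 4.
Byte at offset 18: 0xE3 = 11100011 → 3-byte char (#6). Advance 3.
Byte at offset 21: 0xE0 = 11100000 → 3-byte char (#7). Advance 3.
Byte at offset 24: 0xE2 = 11100010 → 3-byte char (#8). Advance 3.
Byte at offset 27: 0xF0 = 11110000 → 4-byte char (#9). Advance 4.
Reached end at offset 31 after 9 code points.

9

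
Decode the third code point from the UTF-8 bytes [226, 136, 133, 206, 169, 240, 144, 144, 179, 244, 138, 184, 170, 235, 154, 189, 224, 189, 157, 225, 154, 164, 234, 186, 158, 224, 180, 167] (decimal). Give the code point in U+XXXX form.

Offset 0: leading byte 0xE2 = 11100010 → 3-byte char #1 = E2 88 85.
Offset 3: leading byte 0xCE = 11001110 → 2-byte char #2 = CE A9.
Offset 5: leading byte 0xF0 = 11110000 → 4-byte char #3 = F0 90 90 B3.
Leading byte 0xF0 = 11110000 matches 11110xxx → 4-byte sequence.
Byte 1: 0xF0 = 11110000, payload 000 (3 bits).
Byte 2: 0x90 = 10010000 (10xxxxxx ✓), payload 010000.
Byte 3: 0x90 = 10010000 (10xxxxxx ✓), payload 010000.
Byte 4: 0xB3 = 10110011 (10xxxxxx ✓), payload 110011.
Concatenate: 000010000010000110011 = 0x10433 (21 bits → U+10433).

U+10433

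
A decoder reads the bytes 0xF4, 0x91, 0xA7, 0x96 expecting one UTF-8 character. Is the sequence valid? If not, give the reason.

Leading byte 0xF4 = 11110100 → 4-byte form.
Payload = 0x1119D6, which exceeds U+10FFFF, the maximum Unicode code point. (Leading bytes F5–FF, or F4 followed by ≥ 0x90, are invalid.)

invalid (encodes a value above U+10FFFF)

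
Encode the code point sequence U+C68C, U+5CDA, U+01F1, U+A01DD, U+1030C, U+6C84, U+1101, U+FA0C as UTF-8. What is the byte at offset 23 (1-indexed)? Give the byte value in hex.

0xEF

1-indexed offset 23 is 0-indexed offset 22.
U+C68C → 3-byte form EC 9A 8C at offsets 0–2.
U+5CDA → 3-byte form E5 B3 9A at offsets 3–5.
U+01F1 → 2-byte form C7 B1 at offsets 6–7.
U+A01DD → 4-byte form F2 A0 87 9D at offsets 8–11.
U+1030C → 4-byte form F0 90 8C 8C at offsets 12–15.
U+6C84 → 3-byte form E6 B2 84 at offsets 16–18.
U+1101 → 3-byte form E1 84 81 at offsets 19–21.
U+FA0C → 3-byte form EF A8 8C at offsets 22–24.
Offset 22 falls in char 8's range; it's byte 1 of EF A8 8C = 0xEF.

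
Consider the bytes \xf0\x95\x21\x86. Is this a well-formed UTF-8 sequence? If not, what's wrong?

invalid (non-continuation byte where continuation expected)

Leading byte 0xF0 = 11110000 → 4-byte form.
Byte 3 is 0x21 = 00100001, which is not 10xxxxxx — expected a continuation byte.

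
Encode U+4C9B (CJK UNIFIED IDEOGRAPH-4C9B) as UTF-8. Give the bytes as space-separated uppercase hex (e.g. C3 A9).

E4 B2 9B

U+4C9B = 0x4C9B = 19611 decimal. In range U+0800–U+FFFF → 3-byte form: 1110xxxx 10xxxxxx 10xxxxxx.
Binary (16 bits): 0100110010011011.
Split 4+6+6: 0100 | 110010 | 011011.
Byte 1: 11100100 = 0xE4.
Byte 2: 10110010 = 0xB2.
Byte 3: 10011011 = 0x9B.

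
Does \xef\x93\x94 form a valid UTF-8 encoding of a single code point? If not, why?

valid

Leading byte 0xEF = 11101111 → 3-byte form.
Continuation bytes 0x93=10010011, 0x94=10010100 all match 10xxxxxx.
Decoded value 0xF4D4 is ≥ 0x800 (shortest form) and not a surrogate.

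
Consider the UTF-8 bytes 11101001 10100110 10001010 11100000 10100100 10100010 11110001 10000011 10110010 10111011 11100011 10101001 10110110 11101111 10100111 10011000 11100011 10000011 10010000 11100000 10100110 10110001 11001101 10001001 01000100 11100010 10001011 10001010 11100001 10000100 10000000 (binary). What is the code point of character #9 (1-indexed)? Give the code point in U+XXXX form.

Offset 0: leading byte 0xE9 = 11101001 → 3-byte char #1 = E9 A6 8A.
Offset 3: leading byte 0xE0 = 11100000 → 3-byte char #2 = E0 A4 A2.
Offset 6: leading byte 0xF1 = 11110001 → 4-byte char #3 = F1 83 B2 BB.
Offset 10: leading byte 0xE3 = 11100011 → 3-byte char #4 = E3 A9 B6.
Offset 13: leading byte 0xEF = 11101111 → 3-byte char #5 = EF A7 98.
Offset 16: leading byte 0xE3 = 11100011 → 3-byte char #6 = E3 83 90.
Offset 19: leading byte 0xE0 = 11100000 → 3-byte char #7 = E0 A6 B1.
Offset 22: leading byte 0xCD = 11001101 → 2-byte char #8 = CD 89.
Offset 24: leading byte 0x44 = 01000100 → 1-byte char #9 = 44.
Leading byte 0x44 = 01000100 matches 0xxxxxxx → 1-byte sequence.
Byte 1: 0x44 = 01000100, payload 1000100 (7 bits).
Concatenate: 1000100 = 0x44 (7 bits → U+0044).

U+0044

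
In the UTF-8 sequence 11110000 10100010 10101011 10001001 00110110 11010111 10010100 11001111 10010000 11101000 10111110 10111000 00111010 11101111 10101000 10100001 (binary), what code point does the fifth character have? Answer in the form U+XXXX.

U+8FB8

Offset 0: leading byte 0xF0 = 11110000 → 4-byte char #1 = F0 A2 AB 89.
Offset 4: leading byte 0x36 = 00110110 → 1-byte char #2 = 36.
Offset 5: leading byte 0xD7 = 11010111 → 2-byte char #3 = D7 94.
Offset 7: leading byte 0xCF = 11001111 → 2-byte char #4 = CF 90.
Offset 9: leading byte 0xE8 = 11101000 → 3-byte char #5 = E8 BE B8.
Leading byte 0xE8 = 11101000 matches 1110xxxx → 3-byte sequence.
Byte 1: 0xE8 = 11101000, payload 1000 (4 bits).
Byte 2: 0xBE = 10111110 (10xxxxxx ✓), payload 111110.
Byte 3: 0xB8 = 10111000 (10xxxxxx ✓), payload 111000.
Concatenate: 1000111110111000 = 0x8FB8 (16 bits → U+8FB8).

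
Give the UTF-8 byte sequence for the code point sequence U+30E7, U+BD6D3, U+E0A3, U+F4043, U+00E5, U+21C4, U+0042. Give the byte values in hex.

U+30E7: 3-byte form → E3 83 A7.
U+BD6D3: 4-byte form → F2 BD 9B 93.
U+E0A3: 3-byte form → EE 82 A3.
U+F4043: 4-byte form → F3 B4 81 83.
U+00E5: 2-byte form → C3 A5.
U+21C4: 3-byte form → E2 87 84.
U+0042: 1-byte form → 42.
Concatenated (20 bytes): E3 83 A7 F2 BD 9B 93 EE 82 A3 F3 B4 81 83 C3 A5 E2 87 84 42.

E3 83 A7 F2 BD 9B 93 EE 82 A3 F3 B4 81 83 C3 A5 E2 87 84 42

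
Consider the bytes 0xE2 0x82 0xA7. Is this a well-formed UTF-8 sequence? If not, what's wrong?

valid

Leading byte 0xE2 = 11100010 → 3-byte form.
Continuation bytes 0x82=10000010, 0xA7=10100111 all match 10xxxxxx.
Decoded value 0x20A7 is ≥ 0x800 (shortest form) and not a surrogate.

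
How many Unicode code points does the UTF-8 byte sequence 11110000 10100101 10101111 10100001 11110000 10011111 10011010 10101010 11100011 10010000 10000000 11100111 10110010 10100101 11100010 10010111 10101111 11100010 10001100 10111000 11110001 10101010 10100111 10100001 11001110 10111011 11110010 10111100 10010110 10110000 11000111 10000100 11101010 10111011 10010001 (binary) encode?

Byte at offset 0: 0xF0 = 11110000 → 4-byte char (#1). Advance 4.
Byte at offset 4: 0xF0 = 11110000 → 4-byte char (#2). Advance 4.
Byte at offset 8: 0xE3 = 11100011 → 3-byte char (#3). Advance 3.
Byte at offset 11: 0xE7 = 11100111 → 3-byte char (#4). Advance 3.
Byte at offset 14: 0xE2 = 11100010 → 3-byte char (#5). Advance 3.
Byte at offset 17: 0xE2 = 11100010 → 3-byte char (#6). Advance 3.
Byte at offset 20: 0xF1 = 11110001 → 4-byte char (#7). Advance 4.
Byte at offset 24: 0xCE = 11001110 → 2-byte char (#8). Advance 2.
Byte at offset 26: 0xF2 = 11110010 → 4-byte char (#9). Advance 4.
Byte at offset 30: 0xC7 = 11000111 → 2-byte char (#10). Advance 2.
Byte at offset 32: 0xEA = 11101010 → 3-byte char (#11). Advance 3.
Reached end at offset 35 after 11 code points.

11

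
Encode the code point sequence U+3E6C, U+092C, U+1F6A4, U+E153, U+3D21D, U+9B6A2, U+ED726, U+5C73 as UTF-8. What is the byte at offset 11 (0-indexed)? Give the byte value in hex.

0x85

U+3E6C → 3-byte form E3 B9 AC at offsets 0–2.
U+092C → 3-byte form E0 A4 AC at offsets 3–5.
U+1F6A4 → 4-byte form F0 9F 9A A4 at offsets 6–9.
U+E153 → 3-byte form EE 85 93 at offsets 10–12.
Offset 11 falls in char 4's range; it's byte 2 of EE 85 93 = 0x85.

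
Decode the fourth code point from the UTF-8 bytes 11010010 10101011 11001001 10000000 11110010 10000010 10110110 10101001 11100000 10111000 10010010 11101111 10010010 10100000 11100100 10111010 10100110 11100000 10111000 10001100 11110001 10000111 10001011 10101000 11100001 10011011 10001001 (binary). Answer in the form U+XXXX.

U+0E12

Offset 0: leading byte 0xD2 = 11010010 → 2-byte char #1 = D2 AB.
Offset 2: leading byte 0xC9 = 11001001 → 2-byte char #2 = C9 80.
Offset 4: leading byte 0xF2 = 11110010 → 4-byte char #3 = F2 82 B6 A9.
Offset 8: leading byte 0xE0 = 11100000 → 3-byte char #4 = E0 B8 92.
Leading byte 0xE0 = 11100000 matches 1110xxxx → 3-byte sequence.
Byte 1: 0xE0 = 11100000, payload 0000 (4 bits).
Byte 2: 0xB8 = 10111000 (10xxxxxx ✓), payload 111000.
Byte 3: 0x92 = 10010010 (10xxxxxx ✓), payload 010010.
Concatenate: 0000111000010010 = 0xE12 (16 bits → U+0E12).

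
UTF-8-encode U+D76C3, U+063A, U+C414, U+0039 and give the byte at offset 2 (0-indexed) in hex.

0x9B

U+D76C3 → 4-byte form F3 97 9B 83 at offsets 0–3.
Offset 2 falls in char 1's range; it's byte 3 of F3 97 9B 83 = 0x9B.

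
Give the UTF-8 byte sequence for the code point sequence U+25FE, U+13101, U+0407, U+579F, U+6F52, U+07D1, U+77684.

U+25FE: 3-byte form → E2 97 BE.
U+13101: 4-byte form → F0 93 84 81.
U+0407: 2-byte form → D0 87.
U+579F: 3-byte form → E5 9E 9F.
U+6F52: 3-byte form → E6 BD 92.
U+07D1: 2-byte form → DF 91.
U+77684: 4-byte form → F1 B7 9A 84.
Concatenated (21 bytes): E2 97 BE F0 93 84 81 D0 87 E5 9E 9F E6 BD 92 DF 91 F1 B7 9A 84.

E2 97 BE F0 93 84 81 D0 87 E5 9E 9F E6 BD 92 DF 91 F1 B7 9A 84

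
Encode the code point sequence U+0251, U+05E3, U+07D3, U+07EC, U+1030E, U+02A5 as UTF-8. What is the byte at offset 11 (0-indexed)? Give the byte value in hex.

U+0251 → 2-byte form C9 91 at offsets 0–1.
U+05E3 → 2-byte form D7 A3 at offsets 2–3.
U+07D3 → 2-byte form DF 93 at offsets 4–5.
U+07EC → 2-byte form DF AC at offsets 6–7.
U+1030E → 4-byte form F0 90 8C 8E at offsets 8–11.
Offset 11 falls in char 5's range; it's byte 4 of F0 90 8C 8E = 0x8E.

0x8E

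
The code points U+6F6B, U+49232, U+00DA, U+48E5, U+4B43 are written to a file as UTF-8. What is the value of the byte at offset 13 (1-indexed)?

1-indexed offset 13 is 0-indexed offset 12.
U+6F6B → 3-byte form E6 BD AB at offsets 0–2.
U+49232 → 4-byte form F1 89 88 B2 at offsets 3–6.
U+00DA → 2-byte form C3 9A at offsets 7–8.
U+48E5 → 3-byte form E4 A3 A5 at offsets 9–11.
U+4B43 → 3-byte form E4 AD 83 at offsets 12–14.
Offset 12 falls in char 5's range; it's byte 1 of E4 AD 83 = 0xE4.

0xE4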